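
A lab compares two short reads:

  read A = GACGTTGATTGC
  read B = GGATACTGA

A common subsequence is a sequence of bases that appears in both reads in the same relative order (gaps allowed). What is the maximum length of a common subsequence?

6

Match G at read A[1]=read B[2]; then A at read A[2]=read B[5]; then C at read A[3]=read B[6]; then T at read A[6]=read B[7]; then G at read A[7]=read B[8]; then A at read A[8]=read B[9] — 6 bases in the same relative order in both, and the DP table's final entry dp[12][9] is also 6, so no common subsequence is longer.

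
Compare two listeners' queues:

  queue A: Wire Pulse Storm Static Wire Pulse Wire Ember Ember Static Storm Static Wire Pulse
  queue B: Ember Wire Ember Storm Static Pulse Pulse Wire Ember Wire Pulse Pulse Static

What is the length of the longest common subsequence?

Taking Wire [1,2], then Storm [3,4], then Static [4,5], then Pulse [6,7], then Wire [7,8], then Ember [9,9], then Wire [13,10], then Pulse [14,12] gives a common subsequence of length 8, and the DP table's final entry dp[14][13] is also 8, so no common subsequence is longer.

8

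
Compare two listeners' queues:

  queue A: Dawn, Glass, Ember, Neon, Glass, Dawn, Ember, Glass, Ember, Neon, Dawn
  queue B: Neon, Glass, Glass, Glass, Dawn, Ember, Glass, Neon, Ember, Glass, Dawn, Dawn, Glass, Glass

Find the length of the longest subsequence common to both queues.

Pick Glass at queue A[2]=queue B[3]; then Glass at queue A[5]=queue B[4]; then Dawn at queue A[6]=queue B[5]; then Ember at queue A[7]=queue B[6]; then Glass at queue A[8]=queue B[7]; then Ember at queue A[9]=queue B[9]; then Dawn at queue A[11]=queue B[12]; all 7 songs appear in both, in order. The LCS DP gives dp[11][14] = 7, so this is optimal.

7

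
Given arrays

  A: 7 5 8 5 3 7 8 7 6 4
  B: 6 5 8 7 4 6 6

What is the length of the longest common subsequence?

Let dp[i][j] be the LCS length of the first i values of A and the first j values of B. dp[i][j] = dp[i-1][j-1]+1 when the i-th and j-th values match, else max(dp[i-1][j], dp[i][j-1]).
    ·  6  5  8  7  4  6  6
 ·  0  0  0  0  0  0  0  0
 7  0  0  0  0  1  1  1  1
 5  0  0  1  1  1  1  1  1
 8  0  0  1  2  2  2  2  2
 5  0  0  1  2  2  2  2  2
 3  0  0  1  2  2  2  2  2
 7  0  0  1  2  3  3  3  3
 8  0  0  1  2  3  3  3  3
 7  0  0  1  2  3  3  3  3
 6  0  1  1  2  3  3  4  4
 4  0  1  1  2  3  4  4  4
dp[10][7] = 4. One LCS (by backtracking along matches): 5, 8, 7, 6.

4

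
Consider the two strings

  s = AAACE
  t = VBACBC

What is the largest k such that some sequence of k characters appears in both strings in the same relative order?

2

Taking A at s[1]=t[3] → C at s[4]=t[6] gives a common subsequence of length 2. The LCS DP gives dp[5][6] = 2, so this is optimal.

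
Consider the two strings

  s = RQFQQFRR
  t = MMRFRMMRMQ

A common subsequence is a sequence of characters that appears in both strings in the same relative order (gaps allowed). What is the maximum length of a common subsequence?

4

Let dp[i][j] be the LCS length of the first i characters of s and the first j characters of t. dp[i][j] = dp[i-1][j-1]+1 when the i-th and j-th characters match, else max(dp[i-1][j], dp[i][j-1]).
    ·  M  M  R  F  R  M  M  R  M  Q
 ·  0  0  0  0  0  0  0  0  0  0  0
 R  0  0  0  1  1  1  1  1  1  1  1
 Q  0  0  0  1  1  1  1  1  1  1  2
 F  0  0  0  1  2  2  2  2  2  2  2
 Q  0  0  0  1  2  2  2  2  2  2  3
 Q  0  0  0  1  2  2  2  2  2  2  3
 F  0  0  0  1  2  2  2  2  2  2  3
 R  0  0  0  1  2  3  3  3  3  3  3
 R  0  0  0  1  2  3  3  3  4  4  4
dp[8][10] = 4. One LCS (by backtracking along matches): RFRR.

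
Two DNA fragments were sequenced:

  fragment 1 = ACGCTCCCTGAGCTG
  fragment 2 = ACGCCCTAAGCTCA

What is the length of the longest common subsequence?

One common subsequence of length 11: A (fragment 1 #1, fragment 2 #1) → C (fragment 1 #2, fragment 2 #2) → G (fragment 1 #3, fragment 2 #3) → C (fragment 1 #6, fragment 2 #4) → C (fragment 1 #7, fragment 2 #5) → C (fragment 1 #8, fragment 2 #6) → T (fragment 1 #9, fragment 2 #7) → A (fragment 1 #11, fragment 2 #9) → G (fragment 1 #12, fragment 2 #10) → C (fragment 1 #13, fragment 2 #11) → T (fragment 1 #14, fragment 2 #12). Since dp[15][14] = 11, nothing longer is possible.

11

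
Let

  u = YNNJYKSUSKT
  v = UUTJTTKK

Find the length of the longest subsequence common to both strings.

Match J [4,4] → K [6,7] → K [10,8] — 3 characters in the same relative order in both. The LCS DP gives dp[11][8] = 3, so this is optimal.

3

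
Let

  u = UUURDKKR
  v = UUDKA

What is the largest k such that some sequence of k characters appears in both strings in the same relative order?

Taking U (u #2, v #1); then U (u #3, v #2); then D (u #5, v #3); then K (u #6, v #4) gives a common subsequence of length 4. dp[8][5] = 4 confirms this is the maximum.

4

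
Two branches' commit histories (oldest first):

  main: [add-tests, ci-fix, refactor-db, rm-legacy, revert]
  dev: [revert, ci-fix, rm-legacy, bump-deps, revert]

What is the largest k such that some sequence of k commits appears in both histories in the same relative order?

3

Match ci-fix [2,2] → rm-legacy [4,3] → revert [5,5] — 3 commits in the same relative order in both. Since dp[5][5] = 3, nothing longer is possible.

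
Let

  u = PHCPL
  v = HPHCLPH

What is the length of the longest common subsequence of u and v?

4

Let dp[i][j] be the LCS length of the first i characters of u and the first j characters of v. dp[i][j] = dp[i-1][j-1]+1 when the i-th and j-th characters match, else max(dp[i-1][j], dp[i][j-1]).
    ·  H  P  H  C  L  P  H
 ·  0  0  0  0  0  0  0  0
 P  0  0  1  1  1  1  1  1
 H  0  1  1  2  2  2  2  2
 C  0  1  1  2  3  3  3  3
 P  0  1  2  2  3  3  4  4
 L  0  1  2  2  3  4  4  4
dp[5][7] = 4. One LCS (by backtracking along matches): PHCP.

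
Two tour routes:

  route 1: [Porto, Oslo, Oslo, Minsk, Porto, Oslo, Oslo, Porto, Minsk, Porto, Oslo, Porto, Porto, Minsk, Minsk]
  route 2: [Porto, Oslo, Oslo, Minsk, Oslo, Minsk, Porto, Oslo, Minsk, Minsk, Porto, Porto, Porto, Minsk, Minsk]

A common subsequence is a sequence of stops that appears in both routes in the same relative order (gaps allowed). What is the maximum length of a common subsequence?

Taking Porto [1,1] → Oslo [2,3] → Oslo [3,5] → Minsk [4,6] → Porto [5,7] → Oslo [6,8] → Minsk [9,10] → Porto [10,11] → Porto [12,12] → Porto [13,13] → Minsk [14,14] → Minsk [15,15] gives a common subsequence of length 12, and the DP table's final entry dp[15][15] is also 12, so no common subsequence is longer.

12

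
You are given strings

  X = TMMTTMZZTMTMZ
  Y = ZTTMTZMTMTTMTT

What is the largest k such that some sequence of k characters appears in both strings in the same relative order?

Taking T (X #1, Y #5); then M (X #2, Y #7); then M (X #3, Y #9); then T (X #4, Y #10); then T (X #5, Y #11); then M (X #6, Y #12); then T (X #9, Y #13); then T (X #11, Y #14) gives a common subsequence of length 8. Since dp[13][14] = 8, nothing longer is possible.

8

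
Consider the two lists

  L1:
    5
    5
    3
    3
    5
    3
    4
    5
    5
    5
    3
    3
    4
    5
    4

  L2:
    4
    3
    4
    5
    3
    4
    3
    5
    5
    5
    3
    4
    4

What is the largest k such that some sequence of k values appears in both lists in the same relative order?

Pick 3 at L1[3]=L2[2], then 5 at L1[5]=L2[4], then 3 at L1[6]=L2[5], then 4 at L1[7]=L2[6], then 5 at L1[8]=L2[8], then 5 at L1[9]=L2[9], then 5 at L1[10]=L2[10], then 3 at L1[12]=L2[11], then 4 at L1[13]=L2[12], then 4 at L1[15]=L2[13]; all 10 values appear in both, in order, and the DP table's final entry dp[15][13] is also 10, so no common subsequence is longer.

10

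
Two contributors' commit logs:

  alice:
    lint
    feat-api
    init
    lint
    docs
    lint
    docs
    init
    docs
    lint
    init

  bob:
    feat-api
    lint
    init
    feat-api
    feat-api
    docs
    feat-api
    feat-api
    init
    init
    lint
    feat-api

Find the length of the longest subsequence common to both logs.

5

Taking lint at alice[1]=bob[2], then feat-api at alice[2]=bob[8], then init at alice[3]=bob[9], then init at alice[8]=bob[10], then lint at alice[10]=bob[11] gives a common subsequence of length 5. Since dp[11][12] = 5, nothing longer is possible.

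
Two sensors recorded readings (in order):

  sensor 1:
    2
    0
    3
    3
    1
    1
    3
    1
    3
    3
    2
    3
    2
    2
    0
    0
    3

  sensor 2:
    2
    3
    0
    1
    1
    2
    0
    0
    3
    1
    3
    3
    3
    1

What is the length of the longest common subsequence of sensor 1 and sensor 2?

9

Pick 2 (sensor 1 #1, sensor 2 #1) → 0 (sensor 1 #2, sensor 2 #3) → 1 (sensor 1 #5, sensor 2 #4) → 1 (sensor 1 #6, sensor 2 #5) → 3 (sensor 1 #7, sensor 2 #9) → 1 (sensor 1 #8, sensor 2 #10) → 3 (sensor 1 #9, sensor 2 #11) → 3 (sensor 1 #10, sensor 2 #12) → 3 (sensor 1 #12, sensor 2 #13); all 9 values appear in both, in order. The LCS DP gives dp[17][14] = 9, so this is optimal.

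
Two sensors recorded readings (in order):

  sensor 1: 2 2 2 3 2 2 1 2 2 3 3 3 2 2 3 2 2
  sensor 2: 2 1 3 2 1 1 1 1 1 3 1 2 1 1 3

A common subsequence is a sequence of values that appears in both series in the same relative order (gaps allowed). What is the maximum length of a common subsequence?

One common subsequence of length 7: 2 [1,1], 3 [4,3], 2 [5,4], 1 [7,9], 3 [10,10], 2 [13,12], 3 [15,15]. Since dp[17][15] = 7, nothing longer is possible.

7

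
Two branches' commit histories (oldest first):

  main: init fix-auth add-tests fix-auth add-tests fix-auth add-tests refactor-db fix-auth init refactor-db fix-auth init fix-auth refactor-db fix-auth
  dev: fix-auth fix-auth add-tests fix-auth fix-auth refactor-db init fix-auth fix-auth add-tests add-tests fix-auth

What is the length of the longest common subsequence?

One common subsequence of length 9: fix-auth (main #2, dev #2), then add-tests (main #3, dev #3), then fix-auth (main #4, dev #4), then fix-auth (main #6, dev #5), then refactor-db (main #8, dev #6), then init (main #10, dev #7), then fix-auth (main #12, dev #8), then fix-auth (main #14, dev #9), then fix-auth (main #16, dev #12). dp[16][12] = 9 confirms this is the maximum.

9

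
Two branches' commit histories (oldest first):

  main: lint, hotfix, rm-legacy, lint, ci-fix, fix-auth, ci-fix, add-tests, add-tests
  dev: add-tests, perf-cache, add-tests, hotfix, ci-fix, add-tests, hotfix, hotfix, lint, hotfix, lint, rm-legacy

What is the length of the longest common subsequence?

Pick lint (main #1, dev #9) → hotfix (main #2, dev #10) → rm-legacy (main #3, dev #12); all 3 commits appear in both, in order, and the DP table's final entry dp[9][12] is also 3, so no common subsequence is longer.

3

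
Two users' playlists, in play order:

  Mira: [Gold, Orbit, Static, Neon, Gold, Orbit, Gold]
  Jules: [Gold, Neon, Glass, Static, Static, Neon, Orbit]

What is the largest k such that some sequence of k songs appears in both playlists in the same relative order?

4

Pick Gold (Mira #1, Jules #1) → Static (Mira #3, Jules #5) → Neon (Mira #4, Jules #6) → Orbit (Mira #6, Jules #7); all 4 songs appear in both, in order, and the DP table's final entry dp[7][7] is also 4, so no common subsequence is longer.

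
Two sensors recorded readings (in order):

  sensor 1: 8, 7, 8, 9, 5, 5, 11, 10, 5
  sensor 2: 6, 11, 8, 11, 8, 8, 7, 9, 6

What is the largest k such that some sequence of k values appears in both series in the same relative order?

Pick 8 at sensor 1[1]=sensor 2[6], 7 at sensor 1[2]=sensor 2[7], 9 at sensor 1[4]=sensor 2[8]; all 3 values appear in both, in order, and the DP table's final entry dp[9][9] is also 3, so no common subsequence is longer.

3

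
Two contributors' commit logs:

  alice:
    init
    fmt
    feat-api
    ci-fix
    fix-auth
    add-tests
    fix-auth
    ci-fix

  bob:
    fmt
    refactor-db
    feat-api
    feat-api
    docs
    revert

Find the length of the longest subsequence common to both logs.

Taking fmt at alice[2]=bob[1], then feat-api at alice[3]=bob[4] gives a common subsequence of length 2. dp[8][6] = 2 confirms this is the maximum.

2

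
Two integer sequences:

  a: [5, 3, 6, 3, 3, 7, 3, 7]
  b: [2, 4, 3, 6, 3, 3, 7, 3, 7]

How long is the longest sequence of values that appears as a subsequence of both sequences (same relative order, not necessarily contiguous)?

7

One common subsequence of length 7: 3 at a[2]=b[3], then 6 at a[3]=b[4], then 3 at a[4]=b[5], then 3 at a[5]=b[6], then 7 at a[6]=b[7], then 3 at a[7]=b[8], then 7 at a[8]=b[9]. dp[8][9] = 7 confirms this is the maximum.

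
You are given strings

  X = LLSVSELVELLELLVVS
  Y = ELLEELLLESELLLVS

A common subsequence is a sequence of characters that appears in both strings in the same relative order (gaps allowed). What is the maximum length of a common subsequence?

11

Taking L (X #1, Y #2); then L (X #2, Y #3); then E (X #6, Y #5); then L (X #7, Y #6); then L (X #10, Y #7); then L (X #11, Y #8); then E (X #12, Y #11); then L (X #13, Y #13); then L (X #14, Y #14); then V (X #16, Y #15); then S (X #17, Y #16) gives a common subsequence of length 11. dp[17][16] = 11 confirms this is the maximum.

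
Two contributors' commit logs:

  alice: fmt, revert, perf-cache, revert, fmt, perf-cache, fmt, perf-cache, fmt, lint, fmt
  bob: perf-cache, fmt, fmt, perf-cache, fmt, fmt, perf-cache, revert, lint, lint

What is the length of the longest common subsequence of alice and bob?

6

Pick fmt [1,3], perf-cache [3,4], fmt [5,5], fmt [7,6], perf-cache [8,7], lint [10,10]; all 6 commits appear in both, in order. dp[11][10] = 6 confirms this is the maximum.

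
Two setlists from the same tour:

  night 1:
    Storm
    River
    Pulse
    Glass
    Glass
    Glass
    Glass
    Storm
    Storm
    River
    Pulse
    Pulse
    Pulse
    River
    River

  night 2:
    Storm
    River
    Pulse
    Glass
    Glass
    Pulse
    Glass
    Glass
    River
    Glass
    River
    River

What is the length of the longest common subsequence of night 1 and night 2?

One common subsequence of length 10: Storm at night 1[1]=night 2[1]; then River at night 1[2]=night 2[2]; then Pulse at night 1[3]=night 2[3]; then Glass at night 1[4]=night 2[4]; then Glass at night 1[5]=night 2[5]; then Glass at night 1[6]=night 2[7]; then Glass at night 1[7]=night 2[8]; then River at night 1[10]=night 2[9]; then River at night 1[14]=night 2[11]; then River at night 1[15]=night 2[12]. Since dp[15][12] = 10, nothing longer is possible.

10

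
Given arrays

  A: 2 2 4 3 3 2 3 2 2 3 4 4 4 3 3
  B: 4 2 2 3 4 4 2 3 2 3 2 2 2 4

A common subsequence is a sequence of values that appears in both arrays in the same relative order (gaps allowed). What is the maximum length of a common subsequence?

Taking 2 at A[1]=B[2]; then 2 at A[2]=B[3]; then 4 at A[3]=B[6]; then 3 at A[4]=B[8]; then 3 at A[5]=B[10]; then 2 at A[6]=B[11]; then 2 at A[8]=B[12]; then 2 at A[9]=B[13]; then 4 at A[13]=B[14] gives a common subsequence of length 9. Since dp[15][14] = 9, nothing longer is possible.

9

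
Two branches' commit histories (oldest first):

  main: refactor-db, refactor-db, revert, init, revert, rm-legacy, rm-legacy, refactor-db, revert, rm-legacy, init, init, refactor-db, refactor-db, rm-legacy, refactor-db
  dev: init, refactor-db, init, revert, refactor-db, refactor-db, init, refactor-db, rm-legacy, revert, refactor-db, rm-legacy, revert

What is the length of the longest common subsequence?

Pick refactor-db [2,2], init [4,3], revert [5,4], refactor-db [8,6], init [12,7], refactor-db [13,8], refactor-db [14,11], rm-legacy [15,12]; all 8 commits appear in both, in order. The LCS DP gives dp[16][13] = 8, so this is optimal.

8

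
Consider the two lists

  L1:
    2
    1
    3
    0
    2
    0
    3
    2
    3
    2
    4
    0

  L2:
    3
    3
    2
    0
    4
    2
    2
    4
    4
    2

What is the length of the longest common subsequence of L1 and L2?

Let dp[i][j] be the LCS length of the first i values of L1 and the first j values of L2. dp[i][j] = dp[i-1][j-1]+1 when the i-th and j-th values match, else max(dp[i-1][j], dp[i][j-1]).
    ·  3  3  2  0  4  2  2  4  4  2
 ·  0  0  0  0  0  0  0  0  0  0  0
 2  0  0  0  1  1  1  1  1  1  1  1
 1  0  0  0  1  1  1  1  1  1  1  1
 3  0  1  1  1  1  1  1  1  1  1  1
 0  0  1  1  1  2  2  2  2  2  2  2
 2  0  1  1  2  2  2  3  3  3  3  3
 0  0  1  1  2  3  3  3  3  3  3  3
 3  0  1  2  2  3  3  3  3  3  3  3
 2  0  1  2  3  3  3  4  4  4  4  4
 3  0  1  2  3  3  3  4  4  4  4  4
 2  0  1  2  3  3  3  4  5  5  5  5
 4  0  1  2  3  3  4  4  5  6  6  6
 0  0  1  2  3  4  4  4  5  6  6  6
dp[12][10] = 6. One LCS (by backtracking along matches): 3, 2, 0, 2, 2, 4.

6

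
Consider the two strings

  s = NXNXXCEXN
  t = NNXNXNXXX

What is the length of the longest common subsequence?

Pick N at s[1]=t[4], then X at s[2]=t[5], then N at s[3]=t[6], then X at s[4]=t[7], then X at s[5]=t[8], then X at s[8]=t[9]; all 6 characters appear in both, in order. The LCS DP gives dp[9][9] = 6, so this is optimal.

6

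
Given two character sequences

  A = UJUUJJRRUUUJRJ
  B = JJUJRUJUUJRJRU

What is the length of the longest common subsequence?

Pick J at A[2]=B[2], U at A[4]=B[3], J at A[6]=B[4], R at A[8]=B[5], U at A[9]=B[6], U at A[10]=B[8], U at A[11]=B[9], J at A[12]=B[10], R at A[13]=B[11], J at A[14]=B[12]; all 10 characters appear in both, in order. The LCS DP gives dp[14][14] = 10, so this is optimal.

10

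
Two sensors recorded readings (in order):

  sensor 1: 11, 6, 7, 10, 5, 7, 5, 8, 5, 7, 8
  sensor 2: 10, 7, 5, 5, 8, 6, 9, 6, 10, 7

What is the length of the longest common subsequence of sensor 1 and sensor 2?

5

Let dp[i][j] be the LCS length of the first i values of sensor 1 and the first j values of sensor 2. dp[i][j] = dp[i-1][j-1]+1 when the i-th and j-th values match, else max(dp[i-1][j], dp[i][j-1]).
    · 10  7  5  5  8  6  9  6 10  7
 ·  0  0  0  0  0  0  0  0  0  0  0
11  0  0  0  0  0  0  0  0  0  0  0
 6  0  0  0  0  0  0  1  1  1  1  1
 7  0  0  1  1  1  1  1  1  1  1  2
10  0  1  1  1  1  1  1  1  1  2  2
 5  0  1  1  2  2  2  2  2  2  2  2
 7  0  1  2  2  2  2  2  2  2  2  3
 5  0  1  2  3  3  3  3  3  3  3  3
 8  0  1  2  3  3  4  4  4  4  4  4
 5  0  1  2  3  4  4  4  4  4  4  4
 7  0  1  2  3  4  4  4  4  4  4  5
 8  0  1  2  3  4  5  5  5  5  5  5
dp[11][10] = 5. One LCS (by backtracking along matches): 7, 5, 5, 8, 7.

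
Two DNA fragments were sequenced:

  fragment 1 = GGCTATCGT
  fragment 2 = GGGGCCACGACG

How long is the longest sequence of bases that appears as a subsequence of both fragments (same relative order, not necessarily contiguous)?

6

One common subsequence of length 6: G (fragment 1 #1, fragment 2 #3); then G (fragment 1 #2, fragment 2 #4); then C (fragment 1 #3, fragment 2 #8); then A (fragment 1 #5, fragment 2 #10); then C (fragment 1 #7, fragment 2 #11); then G (fragment 1 #8, fragment 2 #12). Since dp[9][12] = 6, nothing longer is possible.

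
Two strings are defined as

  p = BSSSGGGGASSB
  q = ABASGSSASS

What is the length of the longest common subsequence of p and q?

7

Let dp[i][j] be the LCS length of the first i characters of p and the first j characters of q. dp[i][j] = dp[i-1][j-1]+1 when the i-th and j-th characters match, else max(dp[i-1][j], dp[i][j-1]).
    ·  A  B  A  S  G  S  S  A  S  S
 ·  0  0  0  0  0  0  0  0  0  0  0
 B  0  0  1  1  1  1  1  1  1  1  1
 S  0  0  1  1  2  2  2  2  2  2  2
 S  0  0  1  1  2  2  3  3  3  3  3
 S  0  0  1  1  2  2  3  4  4  4  4
 G  0  0  1  1  2  3  3  4  4  4  4
 G  0  0  1  1  2  3  3  4  4  4  4
 G  0  0  1  1  2  3  3  4  4  4  4
 G  0  0  1  1  2  3  3  4  4  4  4
 A  0  1  1  2  2  3  3  4  5  5  5
 S  0  1  1  2  3  3  4  4  5  6  6
 S  0  1  1  2  3  3  4  5  5  6  7
 B  0  1  2  2  3  3  4  5  5  6  7
dp[12][10] = 7. One LCS (by backtracking along matches): BSSSASS.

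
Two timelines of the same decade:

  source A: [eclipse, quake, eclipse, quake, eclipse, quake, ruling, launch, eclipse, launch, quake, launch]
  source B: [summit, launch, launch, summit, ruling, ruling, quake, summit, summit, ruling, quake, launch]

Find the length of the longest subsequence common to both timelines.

4

Taking quake (source A #2, source B #7), then ruling (source A #7, source B #10), then quake (source A #11, source B #11), then launch (source A #12, source B #12) gives a common subsequence of length 4. dp[12][12] = 4 confirms this is the maximum.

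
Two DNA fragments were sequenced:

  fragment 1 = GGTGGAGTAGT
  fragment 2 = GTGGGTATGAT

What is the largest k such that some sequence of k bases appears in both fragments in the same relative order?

9

Let dp[i][j] be the LCS length of the first i bases of fragment 1 and the first j bases of fragment 2. dp[i][j] = dp[i-1][j-1]+1 when the i-th and j-th bases match, else max(dp[i-1][j], dp[i][j-1]).
    ·  G  T  G  G  G  T  A  T  G  A  T
 ·  0  0  0  0  0  0  0  0  0  0  0  0
 G  0  1  1  1  1  1  1  1  1  1  1  1
 G  0  1  1  2  2  2  2  2  2  2  2  2
 T  0  1  2  2  2  2  3  3  3  3  3  3
 G  0  1  2  3  3  3  3  3  3  4  4  4
 G  0  1  2  3  4  4  4  4  4  4  4  4
 A  0  1  2  3  4  4  4  5  5  5  5  5
 G  0  1  2  3  4  5  5  5  5  6  6  6
 T  0  1  2  3  4  5  6  6  6  6  6  7
 A  0  1  2  3  4  5  6  7  7  7  7  7
 G  0  1  2  3  4  5  6  7  7  8  8  8
 T  0  1  2  3  4  5  6  7  8  8  8  9
dp[11][11] = 9. One LCS (by backtracking along matches): GTGGGTAGT.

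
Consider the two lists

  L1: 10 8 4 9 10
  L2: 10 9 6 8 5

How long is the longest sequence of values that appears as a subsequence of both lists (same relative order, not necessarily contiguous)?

2

Let dp[i][j] be the LCS length of the first i values of L1 and the first j values of L2. dp[i][j] = dp[i-1][j-1]+1 when the i-th and j-th values match, else max(dp[i-1][j], dp[i][j-1]).
    · 10  9  6  8  5
 ·  0  0  0  0  0  0
10  0  1  1  1  1  1
 8  0  1  1  1  2  2
 4  0  1  1  1  2  2
 9  0  1  2  2  2  2
10  0  1  2  2  2  2
dp[5][5] = 2. One LCS (by backtracking along matches): 10, 8.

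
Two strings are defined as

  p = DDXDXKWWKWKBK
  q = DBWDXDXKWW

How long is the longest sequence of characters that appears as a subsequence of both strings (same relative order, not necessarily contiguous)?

Let dp[i][j] be the LCS length of the first i characters of p and the first j characters of q. dp[i][j] = dp[i-1][j-1]+1 when the i-th and j-th characters match, else max(dp[i-1][j], dp[i][j-1]).
    ·  D  B  W  D  X  D  X  K  W  W
 ·  0  0  0  0  0  0  0  0  0  0  0
 D  0  1  1  1  1  1  1  1  1  1  1
 D  0  1  1  1  2  2  2  2  2  2  2
 X  0  1  1  1  2  3  3  3  3  3  3
 D  0  1  1  1  2  3  4  4  4  4  4
 X  0  1  1  1  2  3  4  5  5  5  5
 K  0  1  1  1  2  3  4  5  6  6  6
 W  0  1  1  2  2  3  4  5  6  7  7
 W  0  1  1  2  2  3  4  5  6  7  8
 K  0  1  1  2  2  3  4  5  6  7  8
 W  0  1  1  2  2  3  4  5  6  7  8
 K  0  1  1  2  2  3  4  5  6  7  8
 B  0  1  2  2  2  3  4  5  6  7  8
 K  0  1  2  2  2  3  4  5  6  7  8
dp[13][10] = 8. One LCS (by backtracking along matches): DDXDXKWW.

8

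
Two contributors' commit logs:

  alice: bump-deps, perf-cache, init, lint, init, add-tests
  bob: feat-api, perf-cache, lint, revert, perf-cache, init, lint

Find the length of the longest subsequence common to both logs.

Taking perf-cache [2,5] → init [3,6] → lint [4,7] gives a common subsequence of length 3, and the DP table's final entry dp[6][7] is also 3, so no common subsequence is longer.

3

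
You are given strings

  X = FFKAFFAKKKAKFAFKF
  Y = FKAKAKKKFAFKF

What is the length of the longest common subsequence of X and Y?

12

Match F [2,1] → K [3,2] → A [4,3] → A [7,5] → K [9,6] → K [10,7] → K [12,8] → F [13,9] → A [14,10] → F [15,11] → K [16,12] → F [17,13] — 12 characters in the same relative order in both, and the DP table's final entry dp[17][13] is also 12, so no common subsequence is longer.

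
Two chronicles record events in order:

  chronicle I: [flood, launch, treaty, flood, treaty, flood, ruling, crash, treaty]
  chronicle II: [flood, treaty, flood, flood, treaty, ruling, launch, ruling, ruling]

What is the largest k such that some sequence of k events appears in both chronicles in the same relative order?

One common subsequence of length 5: flood at chronicle I[1]=chronicle II[1], then treaty at chronicle I[3]=chronicle II[2], then flood at chronicle I[4]=chronicle II[4], then treaty at chronicle I[5]=chronicle II[5], then ruling at chronicle I[7]=chronicle II[9]. The LCS DP gives dp[9][9] = 5, so this is optimal.

5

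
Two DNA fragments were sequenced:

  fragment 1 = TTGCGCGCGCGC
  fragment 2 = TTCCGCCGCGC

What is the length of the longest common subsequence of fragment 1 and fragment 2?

10

Taking T (fragment 1 #1, fragment 2 #1); then T (fragment 1 #2, fragment 2 #2); then C (fragment 1 #4, fragment 2 #4); then G (fragment 1 #5, fragment 2 #5); then C (fragment 1 #6, fragment 2 #6); then C (fragment 1 #8, fragment 2 #7); then G (fragment 1 #9, fragment 2 #8); then C (fragment 1 #10, fragment 2 #9); then G (fragment 1 #11, fragment 2 #10); then C (fragment 1 #12, fragment 2 #11) gives a common subsequence of length 10. dp[12][11] = 10 confirms this is the maximum.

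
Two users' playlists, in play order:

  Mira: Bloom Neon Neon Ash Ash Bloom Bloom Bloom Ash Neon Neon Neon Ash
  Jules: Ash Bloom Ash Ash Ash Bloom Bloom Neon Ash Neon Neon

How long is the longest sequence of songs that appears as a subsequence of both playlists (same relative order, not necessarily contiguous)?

Match Bloom at Mira[1]=Jules[2], Ash at Mira[4]=Jules[4], Ash at Mira[5]=Jules[5], Bloom at Mira[6]=Jules[6], Bloom at Mira[7]=Jules[7], Ash at Mira[9]=Jules[9], Neon at Mira[11]=Jules[10], Neon at Mira[12]=Jules[11] — 8 songs in the same relative order in both. Since dp[13][11] = 8, nothing longer is possible.

8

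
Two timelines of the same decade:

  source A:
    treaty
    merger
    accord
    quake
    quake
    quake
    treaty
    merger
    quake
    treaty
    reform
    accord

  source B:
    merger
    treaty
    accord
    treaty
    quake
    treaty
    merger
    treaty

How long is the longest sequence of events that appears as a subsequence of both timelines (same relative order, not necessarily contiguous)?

Pick treaty [1,2], accord [3,3], quake [6,5], treaty [7,6], merger [8,7], treaty [10,8]; all 6 events appear in both, in order. Since dp[12][8] = 6, nothing longer is possible.

6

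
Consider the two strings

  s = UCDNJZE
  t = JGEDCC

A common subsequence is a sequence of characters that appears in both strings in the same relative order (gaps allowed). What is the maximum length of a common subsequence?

2

Taking J [5,1]; then E [7,3] gives a common subsequence of length 2, and the DP table's final entry dp[7][6] is also 2, so no common subsequence is longer.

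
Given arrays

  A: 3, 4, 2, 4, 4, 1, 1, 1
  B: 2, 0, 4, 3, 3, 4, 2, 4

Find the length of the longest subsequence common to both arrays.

Let dp[i][j] be the LCS length of the first i values of A and the first j values of B. dp[i][j] = dp[i-1][j-1]+1 when the i-th and j-th values match, else max(dp[i-1][j], dp[i][j-1]).
    ·  2  0  4  3  3  4  2  4
 ·  0  0  0  0  0  0  0  0  0
 3  0  0  0  0  1  1  1  1  1
 4  0  0  0  1  1  1  2  2  2
 2  0  1  1  1  1  1  2  3  3
 4  0  1  1  2  2  2  2  3  4
 4  0  1  1  2  2  2  3  3  4
 1  0  1  1  2  2  2  3  3  4
 1  0  1  1  2  2  2  3  3  4
 1  0  1  1  2  2  2  3  3  4
dp[8][8] = 4. One LCS (by backtracking along matches): 3, 4, 2, 4.

4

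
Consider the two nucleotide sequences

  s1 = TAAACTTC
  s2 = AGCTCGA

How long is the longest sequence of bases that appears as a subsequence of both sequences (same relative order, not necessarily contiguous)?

Let dp[i][j] be the LCS length of the first i bases of s1 and the first j bases of s2. dp[i][j] = dp[i-1][j-1]+1 when the i-th and j-th bases match, else max(dp[i-1][j], dp[i][j-1]).
    ·  A  G  C  T  C  G  A
 ·  0  0  0  0  0  0  0  0
 T  0  0  0  0  1  1  1  1
 A  0  1  1  1  1  1  1  2
 A  0  1  1  1  1  1  1  2
 A  0  1  1  1  1  1  1  2
 C  0  1  1  2  2  2  2  2
 T  0  1  1  2  3  3  3  3
 T  0  1  1  2  3  3  3  3
 C  0  1  1  2  3  4  4  4
dp[8][7] = 4. One LCS (by backtracking along matches): ACTC.

4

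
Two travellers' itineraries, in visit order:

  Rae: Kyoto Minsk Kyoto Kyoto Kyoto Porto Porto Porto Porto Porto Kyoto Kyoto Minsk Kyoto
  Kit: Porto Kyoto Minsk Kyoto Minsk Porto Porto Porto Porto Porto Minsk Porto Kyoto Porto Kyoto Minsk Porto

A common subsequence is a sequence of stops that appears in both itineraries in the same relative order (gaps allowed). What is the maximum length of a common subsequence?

Pick Kyoto (Rae #1, Kit #2), then Minsk (Rae #2, Kit #3), then Kyoto (Rae #3, Kit #4), then Porto (Rae #6, Kit #7), then Porto (Rae #7, Kit #8), then Porto (Rae #8, Kit #9), then Porto (Rae #9, Kit #10), then Porto (Rae #10, Kit #12), then Kyoto (Rae #11, Kit #13), then Kyoto (Rae #12, Kit #15), then Minsk (Rae #13, Kit #16); all 11 stops appear in both, in order. dp[14][17] = 11 confirms this is the maximum.

11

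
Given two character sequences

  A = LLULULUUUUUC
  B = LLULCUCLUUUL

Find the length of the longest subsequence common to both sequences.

Let dp[i][j] be the LCS length of the first i characters of A and the first j characters of B. dp[i][j] = dp[i-1][j-1]+1 when the i-th and j-th characters match, else max(dp[i-1][j], dp[i][j-1]).
    ·  L  L  U  L  C  U  C  L  U  U  U  L
 ·  0  0  0  0  0  0  0  0  0  0  0  0  0
 L  0  1  1  1  1  1  1  1  1  1  1  1  1
 L  0  1  2  2  2  2  2  2  2  2  2  2  2
 U  0  1  2  3  3  3  3  3  3  3  3  3  3
 L  0  1  2  3  4  4  4  4  4  4  4  4  4
 U  0  1  2  3  4  4  5  5  5  5  5  5  5
 L  0  1  2  3  4  4  5  5  6  6  6  6  6
 U  0  1  2  3  4  4  5  5  6  7  7  7  7
 U  0  1  2  3  4  4  5  5  6  7  8  8  8
 U  0  1  2  3  4  4  5  5  6  7  8  9  9
 U  0  1  2  3  4  4  5  5  6  7  8  9  9
 U  0  1  2  3  4  4  5  5  6  7  8  9  9
 C  0  1  2  3  4  5  5  6  6  7  8  9  9
dp[12][12] = 9. One LCS (by backtracking along matches): LLULULUUU.

9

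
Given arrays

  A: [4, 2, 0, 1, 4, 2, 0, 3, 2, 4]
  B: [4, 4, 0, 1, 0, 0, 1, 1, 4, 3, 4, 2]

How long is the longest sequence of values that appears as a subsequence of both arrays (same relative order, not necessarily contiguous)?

6

Let dp[i][j] be the LCS length of the first i values of A and the first j values of B. dp[i][j] = dp[i-1][j-1]+1 when the i-th and j-th values match, else max(dp[i-1][j], dp[i][j-1]).
    ·  4  4  0  1  0  0  1  1  4  3  4  2
 ·  0  0  0  0  0  0  0  0  0  0  0  0  0
 4  0  1  1  1  1  1  1  1  1  1  1  1  1
 2  0  1  1  1  1  1  1  1  1  1  1  1  2
 0  0  1  1  2  2  2  2  2  2  2  2  2  2
 1  0  1  1  2  3  3  3  3  3  3  3  3  3
 4  0  1  2  2  3  3  3  3  3  4  4  4  4
 2  0  1  2  2  3  3  3  3  3  4  4  4  5
 0  0  1  2  3  3  4  4  4  4  4  4  4  5
 3  0  1  2  3  3  4  4  4  4  4  5  5  5
 2  0  1  2  3  3  4  4  4  4  4  5  5  6
 4  0  1  2  3  3  4  4  4  4  5  5  6  6
dp[10][12] = 6. One LCS (by backtracking along matches): 4, 0, 1, 4, 3, 2.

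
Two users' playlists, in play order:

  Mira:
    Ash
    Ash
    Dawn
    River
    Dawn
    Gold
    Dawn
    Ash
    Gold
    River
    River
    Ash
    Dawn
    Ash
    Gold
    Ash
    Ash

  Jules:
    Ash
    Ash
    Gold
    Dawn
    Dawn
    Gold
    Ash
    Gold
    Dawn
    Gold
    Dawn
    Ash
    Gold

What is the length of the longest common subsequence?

10

Pick Ash at Mira[1]=Jules[1], Ash at Mira[2]=Jules[2], Dawn at Mira[3]=Jules[4], Dawn at Mira[5]=Jules[5], Gold at Mira[6]=Jules[8], Dawn at Mira[7]=Jules[9], Gold at Mira[9]=Jules[10], Dawn at Mira[13]=Jules[11], Ash at Mira[14]=Jules[12], Gold at Mira[15]=Jules[13]; all 10 songs appear in both, in order, and the DP table's final entry dp[17][13] is also 10, so no common subsequence is longer.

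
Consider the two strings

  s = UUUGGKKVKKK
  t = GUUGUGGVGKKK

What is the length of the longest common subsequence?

9

Match U at s[1]=t[2]; then U at s[2]=t[3]; then U at s[3]=t[5]; then G at s[4]=t[6]; then G at s[5]=t[7]; then V at s[8]=t[8]; then K at s[9]=t[10]; then K at s[10]=t[11]; then K at s[11]=t[12] — 9 characters in the same relative order in both, and the DP table's final entry dp[11][12] is also 9, so no common subsequence is longer.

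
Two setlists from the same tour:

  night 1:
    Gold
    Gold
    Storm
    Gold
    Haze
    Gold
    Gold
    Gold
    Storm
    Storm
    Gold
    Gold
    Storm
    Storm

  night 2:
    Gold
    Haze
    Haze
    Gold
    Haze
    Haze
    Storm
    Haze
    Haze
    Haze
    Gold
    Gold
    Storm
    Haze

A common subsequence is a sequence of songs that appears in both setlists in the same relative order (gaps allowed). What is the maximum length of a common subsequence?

7

Pick Gold at night 1[1]=night 2[1], then Gold at night 1[2]=night 2[4], then Storm at night 1[3]=night 2[7], then Haze at night 1[5]=night 2[10], then Gold at night 1[7]=night 2[11], then Gold at night 1[8]=night 2[12], then Storm at night 1[9]=night 2[13]; all 7 songs appear in both, in order, and the DP table's final entry dp[14][14] is also 7, so no common subsequence is longer.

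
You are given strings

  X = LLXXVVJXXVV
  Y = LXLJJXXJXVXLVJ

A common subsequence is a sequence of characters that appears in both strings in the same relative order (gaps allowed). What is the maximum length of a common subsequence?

8

One common subsequence of length 8: L (X #1, Y #1), L (X #2, Y #3), X (X #3, Y #6), X (X #4, Y #7), J (X #7, Y #8), X (X #8, Y #9), X (X #9, Y #11), V (X #10, Y #13). Since dp[11][14] = 8, nothing longer is possible.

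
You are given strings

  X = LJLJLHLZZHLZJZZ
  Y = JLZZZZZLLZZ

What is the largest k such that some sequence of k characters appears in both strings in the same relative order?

One common subsequence of length 7: J [2,1], L [3,2], Z [8,6], Z [9,7], L [11,9], Z [14,10], Z [15,11]. Since dp[15][11] = 7, nothing longer is possible.

7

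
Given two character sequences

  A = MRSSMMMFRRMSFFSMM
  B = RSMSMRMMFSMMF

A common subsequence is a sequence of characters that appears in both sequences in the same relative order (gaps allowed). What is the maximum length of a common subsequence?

Match R (A #2, B #1), S (A #3, B #2), S (A #4, B #4), M (A #5, B #5), M (A #7, B #7), M (A #11, B #8), F (A #14, B #9), S (A #15, B #10), M (A #16, B #11), M (A #17, B #12) — 10 characters in the same relative order in both. The LCS DP gives dp[17][13] = 10, so this is optimal.

10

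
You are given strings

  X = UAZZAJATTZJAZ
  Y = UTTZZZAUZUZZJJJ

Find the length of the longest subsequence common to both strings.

6

One common subsequence of length 6: U [1,1]; then A [2,7]; then Z [3,11]; then Z [4,12]; then J [6,14]; then J [11,15]. dp[13][15] = 6 confirms this is the maximum.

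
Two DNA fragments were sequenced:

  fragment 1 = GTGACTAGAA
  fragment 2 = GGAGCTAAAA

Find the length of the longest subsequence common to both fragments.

8

One common subsequence of length 8: G [1,1]; then G [3,2]; then A [4,3]; then C [5,5]; then T [6,6]; then A [7,8]; then A [9,9]; then A [10,10]. Since dp[10][10] = 8, nothing longer is possible.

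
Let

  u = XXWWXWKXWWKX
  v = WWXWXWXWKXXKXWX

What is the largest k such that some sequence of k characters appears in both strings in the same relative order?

One common subsequence of length 9: X [1,3], X [2,5], W [3,6], W [4,8], X [5,11], K [7,12], X [8,13], W [10,14], X [12,15], and the DP table's final entry dp[12][15] is also 9, so no common subsequence is longer.

9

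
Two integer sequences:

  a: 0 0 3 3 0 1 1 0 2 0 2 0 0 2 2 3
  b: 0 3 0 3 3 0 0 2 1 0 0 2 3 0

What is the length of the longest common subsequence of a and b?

11

Pick 0 (a #1, b #1), then 0 (a #2, b #3), then 3 (a #3, b #4), then 3 (a #4, b #5), then 0 (a #5, b #6), then 0 (a #8, b #7), then 2 (a #9, b #8), then 0 (a #12, b #10), then 0 (a #13, b #11), then 2 (a #15, b #12), then 3 (a #16, b #13); all 11 values appear in both, in order. Since dp[16][14] = 11, nothing longer is possible.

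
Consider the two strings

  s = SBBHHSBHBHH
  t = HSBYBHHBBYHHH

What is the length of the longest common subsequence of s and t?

Let dp[i][j] be the LCS length of the first i characters of s and the first j characters of t. dp[i][j] = dp[i-1][j-1]+1 when the i-th and j-th characters match, else max(dp[i-1][j], dp[i][j-1]).
    ·  H  S  B  Y  B  H  H  B  B  Y  H  H  H
 ·  0  0  0  0  0  0  0  0  0  0  0  0  0  0
 S  0  0  1  1  1  1  1  1  1  1  1  1  1  1
 B  0  0  1  2  2  2  2  2  2  2  2  2  2  2
 B  0  0  1  2  2  3  3  3  3  3  3  3  3  3
 H  0  1  1  2  2  3  4  4  4  4  4  4  4  4
 H  0  1  1  2  2  3  4  5  5  5  5  5  5  5
 S  0  1  2  2  2  3  4  5  5  5  5  5  5  5
 B  0  1  2  3  3  3  4  5  6  6  6  6  6  6
 H  0  1  2  3  3  3  4  5  6  6  6  7  7  7
 B  0  1  2  3  3  4  4  5  6  7  7  7  7  7
 H  0  1  2  3  3  4  5  5  6  7  7  8  8  8
 H  0  1  2  3  3  4  5  6  6  7  7  8  9  9
dp[11][13] = 9. One LCS (by backtracking along matches): SBBHHBHHH.

9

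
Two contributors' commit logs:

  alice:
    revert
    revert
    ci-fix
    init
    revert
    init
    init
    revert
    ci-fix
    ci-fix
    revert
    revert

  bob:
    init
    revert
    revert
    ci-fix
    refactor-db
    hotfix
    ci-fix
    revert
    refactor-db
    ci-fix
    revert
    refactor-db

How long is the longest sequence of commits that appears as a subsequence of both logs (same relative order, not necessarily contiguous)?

Pick init at alice[4]=bob[1] → revert at alice[5]=bob[2] → revert at alice[8]=bob[3] → ci-fix at alice[9]=bob[4] → ci-fix at alice[10]=bob[7] → revert at alice[11]=bob[8] → revert at alice[12]=bob[11]; all 7 commits appear in both, in order. The LCS DP gives dp[12][12] = 7, so this is optimal.

7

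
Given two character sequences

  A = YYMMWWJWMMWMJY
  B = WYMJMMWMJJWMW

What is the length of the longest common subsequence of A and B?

8

Taking Y (A #1, B #2), then M (A #3, B #5), then M (A #4, B #6), then W (A #5, B #7), then J (A #7, B #10), then W (A #8, B #11), then M (A #10, B #12), then W (A #11, B #13) gives a common subsequence of length 8, and the DP table's final entry dp[14][13] is also 8, so no common subsequence is longer.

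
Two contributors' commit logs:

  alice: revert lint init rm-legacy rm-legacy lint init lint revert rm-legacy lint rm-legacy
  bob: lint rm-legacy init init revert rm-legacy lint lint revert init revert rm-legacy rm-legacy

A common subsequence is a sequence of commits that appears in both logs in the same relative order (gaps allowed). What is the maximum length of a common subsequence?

Match lint (alice #2, bob #1); then init (alice #3, bob #4); then rm-legacy (alice #4, bob #6); then lint (alice #6, bob #8); then init (alice #7, bob #10); then revert (alice #9, bob #11); then rm-legacy (alice #10, bob #12); then rm-legacy (alice #12, bob #13) — 8 commits in the same relative order in both. dp[12][13] = 8 confirms this is the maximum.

8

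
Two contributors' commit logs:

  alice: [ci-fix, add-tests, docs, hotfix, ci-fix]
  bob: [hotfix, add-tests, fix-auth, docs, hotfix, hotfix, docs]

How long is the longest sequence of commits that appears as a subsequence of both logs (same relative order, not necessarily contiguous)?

3

Pick add-tests [2,2], then docs [3,4], then hotfix [4,6]; all 3 commits appear in both, in order. The LCS DP gives dp[5][7] = 3, so this is optimal.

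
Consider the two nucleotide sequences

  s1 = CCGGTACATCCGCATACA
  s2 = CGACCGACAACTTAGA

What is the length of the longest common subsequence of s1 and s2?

11

One common subsequence of length 11: C (s1 #2, s2 #1), G (s1 #4, s2 #2), A (s1 #8, s2 #3), C (s1 #10, s2 #4), C (s1 #11, s2 #5), G (s1 #12, s2 #6), C (s1 #13, s2 #8), A (s1 #14, s2 #10), T (s1 #15, s2 #13), A (s1 #16, s2 #14), A (s1 #18, s2 #16). dp[18][16] = 11 confirms this is the maximum.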